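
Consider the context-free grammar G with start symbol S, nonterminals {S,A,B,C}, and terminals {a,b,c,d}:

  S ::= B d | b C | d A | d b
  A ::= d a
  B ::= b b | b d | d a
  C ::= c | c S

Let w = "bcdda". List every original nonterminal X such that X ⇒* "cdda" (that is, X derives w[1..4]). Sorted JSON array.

CNF form of G:
  S -> B T0 | T0 A | T0 T2 | T2 C
  A -> T0 T1
  B -> T0 T1 | T2 T0 | T2 T2
  C -> T3 S | c
  T0 -> d
  T1 -> a
  T2 -> b
  T3 -> c

CYK table (by increasing span) (cells [i..j] with 1 ≤ i ≤ j ≤ 4 only):
  T[1,1] 'c' = {C,T3}  orig:{C}
  T[2,2] 'd' = {T0}  orig:{}
  T[3,3] 'd' = {T0}  orig:{}
  T[4,4] 'a' = {T1}  orig:{}
  T[1,2] 'cd' = ∅
  T[2,3] 'dd' = ∅
  T[3,4] 'da' = {A,B}
  T[1,3] 'cdd' = ∅
  T[2,4] 'dda' = {S}
  T[1,4] 'cdda' = {C}

Original NTs in T[1,4] deriving "cdda": ["C"]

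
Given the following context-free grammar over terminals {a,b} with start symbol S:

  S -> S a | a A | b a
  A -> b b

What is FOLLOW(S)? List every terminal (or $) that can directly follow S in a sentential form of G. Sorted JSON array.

FIRST iteration:
[1]
  A via A→b b: +{b}
  S via S→a A: +{a}
  S via S→b a: +{b}
  FIRST[S]={a,b}  FIRST[A]={b}
[2] (stable)
  FIRST[S]={a,b}  FIRST[A]={b}

Compute FOLLOW by fixpoint:
seed FOLLOW(S) with $
[1]
  S→S a: FOLLOW(S) ⊇ FIRST(a) = {a}; new: +{a}
  S→a A: FOLLOW(A) ⊇ FOLLOW(S) ⊇ {$,a}; new: +{$,a}
  S: {$,a}  A: {$,a}
[2] done
  S: {$,a}  A: {$,a}

FOLLOW(S) = ["$", "a"]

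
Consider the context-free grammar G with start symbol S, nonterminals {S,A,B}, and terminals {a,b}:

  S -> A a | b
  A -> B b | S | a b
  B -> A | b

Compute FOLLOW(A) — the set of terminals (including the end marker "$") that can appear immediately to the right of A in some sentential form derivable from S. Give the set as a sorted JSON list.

FIRST iteration:
[1]
  A via A→a b: +{a}
  B via B→A: +{a}
  B via B→b: +{b}
  S via S→A a: +{a}
  S via S→b: +{b}
  FIRST[S]={a,b}  FIRST[A]={a}  FIRST[B]={a,b}
[2]
  A via A→B b: +{b}
  FIRST[S]={a,b}  FIRST[A]={a,b}  FIRST[B]={a,b}
[3] done
  FIRST[S]={a,b}  FIRST[A]={a,b}  FIRST[B]={a,b}

FOLLOW iteration:
initialize: $ ∈ FOLLOW(S)
iter 1:
  A→B b: FOLLOW(B) ⊇ FIRST(b) = {b}; new: +{b}
  B→A: FOLLOW(A) ⊇ FOLLOW(B) ⊇ {b}; new: +{b}
  S→A a: FOLLOW(A) ⊇ FIRST(a) = {a}; new: +{a}
  FOLLOW(S)={$}  FOLLOW(A)={a,b}  FOLLOW(B)={b}
iter 2:
  A→S: FOLLOW(S) ⊇ FOLLOW(A) ⊇ {a,b}; new: +{a,b}
  FOLLOW(S)={$,a,b}  FOLLOW(A)={a,b}  FOLLOW(B)={b}
iter 3: — fixpoint
  FOLLOW(S)={$,a,b}  FOLLOW(A)={a,b}  FOLLOW(B)={b}

FOLLOW(A) = ["a", "b"]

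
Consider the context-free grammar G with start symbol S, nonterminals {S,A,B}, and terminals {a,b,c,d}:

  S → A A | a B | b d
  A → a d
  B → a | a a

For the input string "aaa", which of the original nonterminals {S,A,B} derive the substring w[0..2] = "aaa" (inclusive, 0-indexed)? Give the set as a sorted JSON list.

CNF form of G:
  S -> A A | T0 B | T2 T1
  A -> T0 T1
  B -> T0 T0 | a
  T0 -> a
  T1 -> d
  T2 -> b

CYK table (by increasing span) (cells [i..j] with 0 ≤ i ≤ j ≤ 2 only):
  cell(0,0) a: {B,T0}  orig:{B}
  cell(1,1) a: {B,T0}  orig:{B}
  cell(2,2) a: {B,T0}  orig:{B}
  cell(0,1) aa: {B,S}
  cell(1,2) aa: {B,S}
  cell(0,2) aaa: {S}

Original NTs in T[0,2] deriving "aaa": ["S"]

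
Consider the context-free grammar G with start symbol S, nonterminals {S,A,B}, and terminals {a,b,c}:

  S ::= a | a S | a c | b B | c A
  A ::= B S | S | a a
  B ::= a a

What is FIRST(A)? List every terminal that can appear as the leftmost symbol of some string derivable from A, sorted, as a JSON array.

FIRST sets, iterate to fixpoint:
pass 1:
  A via A→a a: +{a}
  B via B→a a: +{a}
  S via S→a: +{a}
  S via S→b B: +{b}
  S via S→c A: +{c}
  FIRST[S]={a,b,c}  FIRST[A]={a}  FIRST[B]={a}
pass 2:
  A via A→S: +{b,c}
  FIRST[S]={a,b,c}  FIRST[A]={a,b,c}  FIRST[B]={a}
pass 3: done
  FIRST[S]={a,b,c}  FIRST[A]={a,b,c}  FIRST[B]={a}

FIRST(A) = ["a", "b", "c"]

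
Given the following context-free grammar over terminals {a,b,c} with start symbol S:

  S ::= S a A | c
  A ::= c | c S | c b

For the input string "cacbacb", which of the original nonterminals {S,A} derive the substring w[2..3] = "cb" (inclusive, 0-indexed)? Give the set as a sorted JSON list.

CNF form of G:
  S -> S X3 | c
  A -> T0 S | T0 T1 | c
  T0 -> c
  T1 -> b
  T2 -> a
  X3 -> T2 A

Fill CYK table bottom-up — only the sub-triangle for w[2..3]:
  [2..2]={A,S,T0}  "c"  orig:{A,S}
  [3..3]={T1}  "b"  orig:{}
  [2..3]={A}  "cb"

Original NTs in T[2,3] deriving "cb": ["A"]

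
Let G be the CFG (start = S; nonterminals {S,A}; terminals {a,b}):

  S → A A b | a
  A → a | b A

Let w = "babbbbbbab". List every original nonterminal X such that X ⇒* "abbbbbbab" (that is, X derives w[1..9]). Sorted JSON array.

Convert to CNF:
  S -> A X1 | a
  A -> T0 A | a
  T0 -> b
  X1 -> A T0

Fill CYK table bottom-up (cells [i..j] with 1 ≤ i ≤ j ≤ 9 only):
  T[1,1] 'a' = {A,S}
  T[2,2] 'b' = {T0}  orig:{}
  T[3,3] 'b' = {T0}  orig:{}
  T[4,4] 'b' = {T0}  orig:{}
  T[5,5] 'b' = {T0}  orig:{}
  T[6,6] 'b' = {T0}  orig:{}
  T[7,7] 'b' = {T0}  orig:{}
  T[8,8] 'a' = {A,S}
  T[9,9] 'b' = {T0}  orig:{}
  T[1,2] 'ab' = {X1}  orig:{}
  T[2,3] 'bb' = ∅
  T[3,4] 'bb' = ∅
  T[4,5] 'bb' = ∅
  T[5,6] 'bb' = ∅
  T[6,7] 'bb' = ∅
  T[7,8] 'ba' = {A}
  T[8,9] 'ab' = {X1}  orig:{}
  T[1,3] 'abb' = ∅
  T[2,4] 'bbb' = ∅
  T[3,5] 'bbb' = ∅
  T[4,6] 'bbb' = ∅
  T[5,7] 'bbb' = ∅
  T[6,8] 'bba' = {A}
  T[7,9] 'bab' = {X1}  orig:{}
  T[1,4] 'abbb' = ∅
  T[2,5] 'bbbb' = ∅
  T[3,6] 'bbbb' = ∅
  T[4,7] 'bbbb' = ∅
  T[5,8] 'bbba' = {A}
  T[6,9] 'bbab' = {X1}  orig:{}
  T[1,5] 'abbbb' = ∅
  T[2,6] 'bbbbb' = ∅
  T[3,7] 'bbbbb' = ∅
  T[4,8] 'bbbba' = {A}
  T[5,9] 'bbbab' = {X1}  orig:{}
  T[1,6] 'abbbbb' = ∅
  T[2,7] 'bbbbbb' = ∅
  T[3,8] 'bbbbba' = {A}
  T[4,9] 'bbbbab' = {X1}  orig:{}
  T[1,7] 'abbbbbb' = ∅
  T[2,8] 'bbbbbba' = {A}
  T[3,9] 'bbbbbab' = {X1}  orig:{}
  T[1,8] 'abbbbbba' = ∅
  T[2,9] 'bbbbbbab' = {X1}  orig:{}
  T[1,9] 'abbbbbbab' = {S}

Original NTs in T[1,9] deriving "abbbbbbab": ["S"]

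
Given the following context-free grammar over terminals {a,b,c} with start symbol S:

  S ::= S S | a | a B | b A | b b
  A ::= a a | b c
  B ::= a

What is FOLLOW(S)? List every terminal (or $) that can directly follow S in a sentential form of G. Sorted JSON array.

Compute FIRST by fixpoint:
iter 1:
  A via A→a a: +{a}
  A via A→b c: +{b}
  B via B→a: +{a}
  S via S→a: +{a}
  S via S→b A: +{b}
  FIRST(S)={a,b}  FIRST(A)={a,b}  FIRST(B)={a}
iter 2: (stable)
  FIRST(S)={a,b}  FIRST(A)={a,b}  FIRST(B)={a}

FOLLOW iteration:
initialize: $ ∈ FOLLOW(S)
pass 1:
  S→S S: FOLLOW(S) ⊇ FIRST(S) = {a,b}; new: +{a,b}
  S→a B: FOLLOW(B) ⊇ FOLLOW(S) ⊇ {$,a,b}; new: +{$,a,b}
  S→b A: FOLLOW(A) ⊇ FOLLOW(S) ⊇ {$,a,b}; new: +{$,a,b}
  S: {$,a,b}  A: {$,a,b}  B: {$,a,b}
pass 2: — fixpoint
  S: {$,a,b}  A: {$,a,b}  B: {$,a,b}

FOLLOW(S) = ["$", "a", "b"]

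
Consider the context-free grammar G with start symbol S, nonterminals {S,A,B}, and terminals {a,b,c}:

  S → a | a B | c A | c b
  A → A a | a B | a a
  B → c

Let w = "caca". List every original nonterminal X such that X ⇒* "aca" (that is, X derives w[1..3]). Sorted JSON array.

CNF form of G:
  S -> T0 B | T1 A | T1 T2 | a
  A -> A T0 | T0 B | T0 T0
  B -> c
  T0 -> a
  T1 -> c
  T2 -> b

CYK table (by increasing span) — only the sub-triangle for w[1..3]:
  [1..1]={S,T0}  "a"  orig:{S}
  [2..2]={B,T1}  "c"  orig:{B}
  [3..3]={S,T0}  "a"  orig:{S}
  [1..2]={A,S}  "ac"
  [2..3]=∅  "ca"
  [1..3]={A}  "aca"

Original NTs in T[1,3] deriving "aca": ["A"]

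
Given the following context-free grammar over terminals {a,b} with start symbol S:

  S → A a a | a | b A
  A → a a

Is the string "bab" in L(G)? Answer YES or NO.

Convert to CNF:
  S -> A X2 | T1 A | a
  A -> T0 T0
  T0 -> a
  T1 -> b
  X2 -> T0 T0

Fill CYK table bottom-up:
  cell(0,0) b: {T1}  orig:{}
  cell(1,1) a: {S,T0}  orig:{S}
  cell(2,2) b: {T1}  orig:{}
  cell(0,1) ba: ∅
  cell(1,2) ab: ∅
  cell(0,2) bab: ∅

S ∉ T[0,2] ⇒ NO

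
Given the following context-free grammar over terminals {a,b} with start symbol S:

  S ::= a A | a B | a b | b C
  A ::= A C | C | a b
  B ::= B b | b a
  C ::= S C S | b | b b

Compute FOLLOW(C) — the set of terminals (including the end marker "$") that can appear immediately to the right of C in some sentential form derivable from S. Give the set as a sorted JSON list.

Compute FIRST by fixpoint:
[1]
  A via A→a b: +{a}
  B via B→b a: +{b}
  C via C→b: +{b}
  S via S→a A: +{a}
  S via S→b C: +{b}
  S: {a,b}  A: {a}  B: {b}  C: {b}
[2]
  A via A→C: +{b}
  C via C→S C S: +{a}
  S: {a,b}  A: {a,b}  B: {b}  C: {a,b}
[3] (no change)
  S: {a,b}  A: {a,b}  B: {b}  C: {a,b}

Compute FOLLOW by fixpoint:
seed FOLLOW(S) with $
iter 1:
  A→A C: FOLLOW(A) ⊇ FIRST(C) = {a,b}; new: +{a,b}
  A→A C: FOLLOW(C) ⊇ FOLLOW(A) ⊇ {a,b}; new: +{a,b}
  B→B b: FOLLOW(B) ⊇ FIRST(b) = {b}; new: +{b}
  C→S C S: FOLLOW(S) ⊇ FIRST(C) = {a,b}; new: +{a,b}
  S→a A: FOLLOW(A) ⊇ FOLLOW(S) ⊇ {$,a,b}; new: +{$}
  S→a B: FOLLOW(B) ⊇ FOLLOW(S) ⊇ {$,a,b}; new: +{$,a}
  S→b C: FOLLOW(C) ⊇ FOLLOW(S) ⊇ {$,a,b}; new: +{$}
  FOLLOW[S]={$,a,b}  FOLLOW[A]={$,a,b}  FOLLOW[B]={$,a,b}  FOLLOW[C]={$,a,b}
iter 2: — fixpoint
  FOLLOW[S]={$,a,b}  FOLLOW[A]={$,a,b}  FOLLOW[B]={$,a,b}  FOLLOW[C]={$,a,b}

FOLLOW(C) = ["$", "a", "b"]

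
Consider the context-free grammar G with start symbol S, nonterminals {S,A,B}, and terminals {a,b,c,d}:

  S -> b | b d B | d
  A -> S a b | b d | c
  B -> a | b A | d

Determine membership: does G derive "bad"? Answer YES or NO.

CNF form of G:
  S -> T1 X4 | b | d
  A -> S X3 | T1 T2 | c
  B -> T1 A | a | d
  T0 -> a
  T1 -> b
  T2 -> d
  X3 -> T0 T1
  X4 -> T2 B

CYK table (by increasing span):
  cell(0,0) b: {S,T1}  orig:{S}
  cell(1,1) a: {B,T0}  orig:{B}
  cell(2,2) d: {B,S,T2}  orig:{B,S}
  cell(0,1) ba: ∅
  cell(1,2) ad: ∅
  cell(0,2) bad: ∅

S ∉ T[0,2] ⇒ NO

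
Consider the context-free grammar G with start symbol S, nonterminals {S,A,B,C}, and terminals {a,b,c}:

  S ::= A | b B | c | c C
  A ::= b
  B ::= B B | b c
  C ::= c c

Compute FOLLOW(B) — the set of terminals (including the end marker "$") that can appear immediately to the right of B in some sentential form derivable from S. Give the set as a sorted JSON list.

Compute FIRST by fixpoint:
round 1:
  A via A→b: +{b}
  B via B→b c: +{b}
  C via C→c c: +{c}
  S via S→A: +{b}
  S via S→c: +{c}
  FIRST(S)={b,c}  FIRST(A)={b}  FIRST(B)={b}  FIRST(C)={c}
round 2: — fixpoint
  FIRST(S)={b,c}  FIRST(A)={b}  FIRST(B)={b}  FIRST(C)={c}

Compute FOLLOW by fixpoint:
seed FOLLOW(S) with $
pass 1:
  B→B B: FOLLOW(B) ⊇ FIRST(B) = {b}; new: +{b}
  S→A: FOLLOW(A) ⊇ FOLLOW(S) ⊇ {$}; new: +{$}
  S→b B: FOLLOW(B) ⊇ FOLLOW(S) ⊇ {$}; new: +{$}
  S→c C: FOLLOW(C) ⊇ FOLLOW(S) ⊇ {$}; new: +{$}
  FOLLOW[S]={$}  FOLLOW[A]={$}  FOLLOW[B]={$,b}  FOLLOW[C]={$}
pass 2: (no change)
  FOLLOW[S]={$}  FOLLOW[A]={$}  FOLLOW[B]={$,b}  FOLLOW[C]={$}

FOLLOW(B) = ["$", "b"]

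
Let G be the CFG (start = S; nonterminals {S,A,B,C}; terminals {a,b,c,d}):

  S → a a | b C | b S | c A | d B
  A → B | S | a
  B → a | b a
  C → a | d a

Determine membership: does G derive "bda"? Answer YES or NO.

Convert to CNF:
  S -> T0 T0 | T1 C | T1 S | T2 A | T3 B
  A -> T0 T0 | T1 C | T1 S | T1 T0 | T2 A | T3 B | a
  B -> T1 T0 | a
  C -> T3 T0 | a
  T0 -> a
  T1 -> b
  T2 -> c
  T3 -> d

Fill CYK table bottom-up:
  cell(0,0) b: {T1}  orig:{}
  cell(1,1) d: {T3}  orig:{}
  cell(2,2) a: {A,B,C,T0}  orig:{A,B,C}
  cell(0,1) bd: ∅
  cell(1,2) da: {A,C,S}
  cell(0,2) bda: {A,S}

S ∈ T[0,2] ⇒ YES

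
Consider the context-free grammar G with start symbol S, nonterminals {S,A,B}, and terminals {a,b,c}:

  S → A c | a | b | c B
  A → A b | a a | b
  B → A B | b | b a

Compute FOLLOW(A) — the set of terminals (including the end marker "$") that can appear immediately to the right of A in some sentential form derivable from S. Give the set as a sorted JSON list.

FIRST iteration:
iter 1:
  A via A→a a: +{a}
  A via A→b: +{b}
  B via B→A B: +{a,b}
  S via S→A c: +{a,b}
  S via S→c B: +{c}
  FIRST[S]={a,b,c}  FIRST[A]={a,b}  FIRST[B]={a,b}
iter 2: — fixpoint
  FIRST[S]={a,b,c}  FIRST[A]={a,b}  FIRST[B]={a,b}

FOLLOW sets:
FOLLOW(S) := {$}
pass 1:
  A→A b: FOLLOW(A) ⊇ FIRST(b) = {b}; new: +{b}
  B→A B: FOLLOW(A) ⊇ FIRST(B) = {a,b}; new: +{a}
  S→A c: FOLLOW(A) ⊇ FIRST(c) = {c}; new: +{c}
  S→c B: FOLLOW(B) ⊇ FOLLOW(S) ⊇ {$}; new: +{$}
  S: {$}  A: {a,b,c}  B: {$}
pass 2: done
  S: {$}  A: {a,b,c}  B: {$}

FOLLOW(A) = ["a", "b", "c"]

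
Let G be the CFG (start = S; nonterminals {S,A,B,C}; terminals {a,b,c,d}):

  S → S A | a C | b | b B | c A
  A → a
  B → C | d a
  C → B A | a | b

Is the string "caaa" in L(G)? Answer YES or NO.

Convert to CNF:
  S -> S A | T1 C | T2 B | T3 A | b
  A -> a
  B -> B A | T0 T1 | a | b
  C -> B A | a | b
  T0 -> d
  T1 -> a
  T2 -> b
  T3 -> c

CYK table (by increasing span):
  T[0,0] 'c' = {T3}  orig:{}
  T[1,1] 'a' = {A,B,C,T1}  orig:{A,B,C}
  T[2,2] 'a' = {A,B,C,T1}  orig:{A,B,C}
  T[3,3] 'a' = {A,B,C,T1}  orig:{A,B,C}
  T[0,1] 'ca' = {S}
  T[1,2] 'aa' = {B,C,S}
  T[2,3] 'aa' = {B,C,S}
  T[0,2] 'caa' = {S}
  T[1,3] 'aaa' = {B,C,S}
  T[0,3] 'caaa' = {S}

S ∈ T[0,3] ⇒ YES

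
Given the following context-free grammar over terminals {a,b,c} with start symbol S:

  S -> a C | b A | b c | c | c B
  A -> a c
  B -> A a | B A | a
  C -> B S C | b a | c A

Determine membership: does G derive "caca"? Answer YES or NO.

CNF form of G:
  S -> T0 C | T1 B | T2 A | T2 T1 | c
  A -> T0 T1
  B -> A T0 | B A | a
  C -> B X3 | T1 A | T2 T0
  T0 -> a
  T1 -> c
  T2 -> b
  X3 -> S C

CYK table (by increasing span):
  T[0,0] 'c' = {S,T1}  orig:{S}
  T[1,1] 'a' = {B,T0}  orig:{B}
  T[2,2] 'c' = {S,T1}  orig:{S}
  T[3,3] 'a' = {B,T0}  orig:{B}
  T[0,1] 'ca' = {S}
  T[1,2] 'ac' = {A}
  T[2,3] 'ca' = {S}
  T[0,2] 'cac' = {C}
  T[1,3] 'aca' = {B}
  T[0,3] 'caca' = {S}

S ∈ T[0,3] ⇒ YES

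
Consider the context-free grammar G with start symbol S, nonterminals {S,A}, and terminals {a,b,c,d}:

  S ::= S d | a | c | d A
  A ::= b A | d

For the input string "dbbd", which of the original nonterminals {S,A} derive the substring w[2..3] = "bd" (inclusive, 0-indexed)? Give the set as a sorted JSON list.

Convert to CNF:
  S -> S T1 | T1 A | a | c
  A -> T0 A | d
  T0 -> b
  T1 -> d

CYK fill — only the sub-triangle for w[2..3]:
  T[2,2] 'b' = {T0}  orig:{}
  T[3,3] 'd' = {A,T1}  orig:{A}
  T[2,3] 'bd' = {A}

Original NTs in T[2,3] deriving "bd": ["A"]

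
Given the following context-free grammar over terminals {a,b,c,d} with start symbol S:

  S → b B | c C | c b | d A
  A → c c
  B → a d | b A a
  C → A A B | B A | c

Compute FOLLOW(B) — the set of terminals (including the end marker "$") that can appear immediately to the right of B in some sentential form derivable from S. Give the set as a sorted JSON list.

FIRST sets, iterate to fixpoint:
iter 1:
  A via A→c c: +{c}
  B via B→a d: +{a}
  B via B→b A a: +{b}
  C via C→A A B: +{c}
  C via C→B A: +{a,b}
  S via S→b B: +{b}
  S via S→c C: +{c}
  S via S→d A: +{d}
  S: {b,c,d}  A: {c}  B: {a,b}  C: {a,b,c}
iter 2: (stable)
  S: {b,c,d}  A: {c}  B: {a,b}  C: {a,b,c}

FOLLOW iteration:
FOLLOW(S) := {$}
iter 1:
  B→b A a: FOLLOW(A) ⊇ FIRST(a) = {a}; new: +{a}
  C→A A B: FOLLOW(A) ⊇ FIRST(A) = {c}; new: +{c}
  C→A A B: FOLLOW(A) ⊇ FIRST(B) = {a,b}; new: +{b}
  C→B A: FOLLOW(B) ⊇ FIRST(A) = {c}; new: +{c}
  S→b B: FOLLOW(B) ⊇ FOLLOW(S) ⊇ {$}; new: +{$}
  S→c C: FOLLOW(C) ⊇ FOLLOW(S) ⊇ {$}; new: +{$}
  S→d A: FOLLOW(A) ⊇ FOLLOW(S) ⊇ {$}; new: +{$}
  FOLLOW(S)={$}  FOLLOW(A)={$,a,b,c}  FOLLOW(B)={$,c}  FOLLOW(C)={$}
iter 2: — fixpoint
  FOLLOW(S)={$}  FOLLOW(A)={$,a,b,c}  FOLLOW(B)={$,c}  FOLLOW(C)={$}

FOLLOW(B) = ["$", "c"]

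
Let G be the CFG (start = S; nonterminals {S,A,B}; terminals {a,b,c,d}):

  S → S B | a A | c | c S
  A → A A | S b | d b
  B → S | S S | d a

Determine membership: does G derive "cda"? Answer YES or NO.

Convert to CNF:
  S -> S B | T2 A | T3 S | c
  A -> A A | S T0 | T1 T0
  B -> S B | S S | T1 T2 | T2 A | T3 S | c
  T0 -> b
  T1 -> d
  T2 -> a
  T3 -> c

CYK fill:
  cell(0,0) c: {B,S,T3}  orig:{B,S}
  cell(1,1) d: {T1}  orig:{}
  cell(2,2) a: {T2}  orig:{}
  cell(0,1) cd: ∅
  cell(1,2) da: {B}
  cell(0,2) cda: {B,S}

S ∈ T[0,2] ⇒ YES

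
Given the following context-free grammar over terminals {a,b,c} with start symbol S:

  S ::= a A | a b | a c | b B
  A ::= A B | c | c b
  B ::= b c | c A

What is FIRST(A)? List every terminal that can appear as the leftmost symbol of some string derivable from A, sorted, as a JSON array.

FIRST iteration:
iter 1:
  A via A→c: +{c}
  B via B→b c: +{b}
  B via B→c A: +{c}
  S via S→a A: +{a}
  S via S→b B: +{b}
  S: {a,b}  A: {c}  B: {b,c}
iter 2: done
  S: {a,b}  A: {c}  B: {b,c}

FIRST(A) = ["c"]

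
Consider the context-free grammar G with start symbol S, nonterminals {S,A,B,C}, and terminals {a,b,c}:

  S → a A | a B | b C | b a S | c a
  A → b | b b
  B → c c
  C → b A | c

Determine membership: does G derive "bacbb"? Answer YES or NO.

Convert to CNF:
  S -> T0 C | T0 X3 | T1 T2 | T2 A | T2 B
  A -> T0 T0 | b
  B -> T1 T1
  C -> T0 A | c
  T0 -> b
  T1 -> c
  T2 -> a
  X3 -> T2 S

Fill CYK table bottom-up:
  [0..0]={A,T0}  "b"  orig:{A}
  [1..1]={T2}  "a"  orig:{}
  [2..2]={C,T1}  "c"  orig:{C}
  [3..3]={A,T0}  "b"  orig:{A}
  [4..4]={A,T0}  "b"  orig:{A}
  [0..1]=∅  "ba"
  [1..2]=∅  "ac"
  [2..3]=∅  "cb"
  [3..4]={A,C}  "bb"
  [0..2]=∅  "bac"
  [1..3]=∅  "acb"
  [2..4]=∅  "cbb"
  [0..3]=∅  "bacb"
  [1..4]=∅  "acbb"
  [0..4]=∅  "bacbb"

S ∉ T[0,4] ⇒ NO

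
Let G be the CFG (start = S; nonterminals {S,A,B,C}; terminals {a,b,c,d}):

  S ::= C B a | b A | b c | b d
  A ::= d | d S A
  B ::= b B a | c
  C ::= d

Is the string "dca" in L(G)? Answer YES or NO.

Convert to CNF:
  S -> C X6 | T1 A | T1 T0 | T1 T3
  A -> T0 X4 | d
  B -> T1 X5 | c
  C -> d
  T0 -> d
  T1 -> b
  T2 -> a
  T3 -> c
  X4 -> S A
  X5 -> B T2
  X6 -> B T2

CYK table (by increasing span):
  [0..0]={A,C,T0}  "d"  orig:{A,C}
  [1..1]={B,T3}  "c"  orig:{B}
  [2..2]={T2}  "a"  orig:{}
  [0..1]=∅  "dc"
  [1..2]={X5,X6}  "ca"  orig:{}
  [0..2]={S}  "dca"

S ∈ T[0,2] ⇒ YES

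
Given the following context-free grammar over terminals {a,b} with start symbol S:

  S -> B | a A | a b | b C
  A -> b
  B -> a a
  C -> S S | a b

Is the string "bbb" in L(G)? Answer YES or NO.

CNF form of G:
  S -> T0 A | T0 T0 | T0 T1 | T1 C
  A -> b
  B -> T0 T0
  C -> S S | T0 T1
  T0 -> a
  T1 -> b

Fill CYK table bottom-up:
  cell(0,0) b: {A,T1}  orig:{A}
  cell(1,1) b: {A,T1}  orig:{A}
  cell(2,2) b: {A,T1}  orig:{A}
  cell(0,1) bb: ∅
  cell(1,2) bb: ∅
  cell(0,2) bbb: ∅

S ∉ T[0,2] ⇒ NO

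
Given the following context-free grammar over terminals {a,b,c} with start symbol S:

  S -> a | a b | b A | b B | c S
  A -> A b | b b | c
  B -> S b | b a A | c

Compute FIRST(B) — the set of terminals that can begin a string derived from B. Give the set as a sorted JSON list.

FIRST sets, iterate to fixpoint:
[1]
  A via A→b b: +{b}
  A via A→c: +{c}
  B via B→b a A: +{b}
  B via B→c: +{c}
  S via S→a: +{a}
  S via S→b A: +{b}
  S via S→c S: +{c}
  FIRST(S)={a,b,c}  FIRST(A)={b,c}  FIRST(B)={b,c}
[2]
  B via B→S b: +{a}
  FIRST(S)={a,b,c}  FIRST(A)={b,c}  FIRST(B)={a,b,c}
[3] (stable)
  FIRST(S)={a,b,c}  FIRST(A)={b,c}  FIRST(B)={a,b,c}

FIRST(B) = ["a", "b", "c"]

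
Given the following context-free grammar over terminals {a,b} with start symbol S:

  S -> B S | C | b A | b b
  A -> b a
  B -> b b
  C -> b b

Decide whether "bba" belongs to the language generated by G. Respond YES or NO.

Convert to CNF:
  S -> B S | T0 A | T0 T0
  A -> T0 T1
  B -> T0 T0
  C -> T0 T0
  T0 -> b
  T1 -> a

CYK table (by increasing span):
  cell(0,0) b: {T0}  orig:{}
  cell(1,1) b: {T0}  orig:{}
  cell(2,2) a: {T1}  orig:{}
  cell(0,1) bb: {B,C,S}
  cell(1,2) ba: {A}
  cell(0,2) bba: {S}

S ∈ T[0,2] ⇒ YES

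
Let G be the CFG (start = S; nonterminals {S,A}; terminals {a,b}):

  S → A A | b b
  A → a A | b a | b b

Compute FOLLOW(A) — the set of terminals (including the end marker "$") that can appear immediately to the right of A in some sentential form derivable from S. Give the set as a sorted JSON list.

Compute FIRST by fixpoint:
iter 1:
  A via A→a A: +{a}
  A via A→b a: +{b}
  S via S→A A: +{a,b}
  FIRST(S)={a,b}  FIRST(A)={a,b}
iter 2: — fixpoint
  FIRST(S)={a,b}  FIRST(A)={a,b}

FOLLOW iteration:
seed FOLLOW(S) with $
iter 1:
  S→A A: FOLLOW(A) ⊇ FIRST(A) = {a,b}; new: +{a,b}
  S→A A: FOLLOW(A) ⊇ FOLLOW(S) ⊇ {$}; new: +{$}
  S: {$}  A: {$,a,b}
iter 2: done
  S: {$}  A: {$,a,b}

FOLLOW(A) = ["$", "a", "b"]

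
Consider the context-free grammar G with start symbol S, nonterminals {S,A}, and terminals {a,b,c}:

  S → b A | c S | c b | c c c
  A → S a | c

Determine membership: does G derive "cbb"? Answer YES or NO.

Convert to CNF:
  S -> T1 A | T2 S | T2 T1 | T2 X3
  A -> S T0 | c
  T0 -> a
  T1 -> b
  T2 -> c
  X3 -> T2 T2

Fill CYK table bottom-up:
  [0..0]={A,T2}  "c"  orig:{A}
  [1..1]={T1}  "b"  orig:{}
  [2..2]={T1}  "b"  orig:{}
  [0..1]={S}  "cb"
  [1..2]=∅  "bb"
  [0..2]=∅  "cbb"

S ∉ T[0,2] ⇒ NO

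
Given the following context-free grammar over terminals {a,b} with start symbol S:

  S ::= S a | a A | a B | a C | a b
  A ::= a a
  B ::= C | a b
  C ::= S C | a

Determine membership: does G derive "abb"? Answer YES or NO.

CNF form of G:
  S -> S T0 | T0 A | T0 B | T0 C | T0 T1
  A -> T0 T0
  B -> S C | T0 T1 | a
  C -> S C | a
  T0 -> a
  T1 -> b

CYK table (by increasing span):
  T[0,0] 'a' = {B,C,T0}  orig:{B,C}
  T[1,1] 'b' = {T1}  orig:{}
  T[2,2] 'b' = {T1}  orig:{}
  T[0,1] 'ab' = {B,S}
  T[1,2] 'bb' = ∅
  T[0,2] 'abb' = ∅

S ∉ T[0,2] ⇒ NO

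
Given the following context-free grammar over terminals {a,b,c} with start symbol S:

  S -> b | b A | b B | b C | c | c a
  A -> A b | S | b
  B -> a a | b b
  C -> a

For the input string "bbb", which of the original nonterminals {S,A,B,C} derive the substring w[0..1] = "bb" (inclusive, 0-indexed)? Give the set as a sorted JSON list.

Convert to CNF:
  S -> T0 A | T0 B | T0 C | T1 T2 | b | c
  A -> A T0 | T0 A | T0 B | T0 C | T1 T2 | b | c
  B -> T0 T0 | T2 T2
  C -> a
  T0 -> b
  T1 -> c
  T2 -> a

CYK fill — only the sub-triangle for w[0..1]:
  T[0,0] 'b' = {A,S,T0}  orig:{A,S}
  T[1,1] 'b' = {A,S,T0}  orig:{A,S}
  T[0,1] 'bb' = {A,B,S}

Original NTs in T[0,1] deriving "bb": ["A", "B", "S"]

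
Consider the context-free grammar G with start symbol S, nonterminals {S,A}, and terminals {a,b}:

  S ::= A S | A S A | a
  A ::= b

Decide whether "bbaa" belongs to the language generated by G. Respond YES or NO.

Convert to CNF:
  S -> A S | A X0 | a
  A -> b
  X0 -> S A

CYK table (by increasing span):
  cell(0,0) b: {A}
  cell(1,1) b: {A}
  cell(2,2) a: {S}
  cell(3,3) a: {S}
  cell(0,1) bb: ∅
  cell(1,2) ba: {S}
  cell(2,3) aa: ∅
  cell(0,2) bba: {S}
  cell(1,3) baa: ∅
  cell(0,3) bbaa: ∅

S ∉ T[0,3] ⇒ NO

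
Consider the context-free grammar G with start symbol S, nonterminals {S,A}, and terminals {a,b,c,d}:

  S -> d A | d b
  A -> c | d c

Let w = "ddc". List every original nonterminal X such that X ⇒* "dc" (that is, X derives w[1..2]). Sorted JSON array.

Convert to CNF:
  S -> T0 A | T0 T2
  A -> T0 T1 | c
  T0 -> d
  T1 -> c
  T2 -> b

Fill CYK table bottom-up, restricted to cells inside w[1..2]:
  T[1,1] 'd' = {T0}  orig:{}
  T[2,2] 'c' = {A,T1}  orig:{A}
  T[1,2] 'dc' = {A,S}

Original NTs in T[1,2] deriving "dc": ["A", "S"]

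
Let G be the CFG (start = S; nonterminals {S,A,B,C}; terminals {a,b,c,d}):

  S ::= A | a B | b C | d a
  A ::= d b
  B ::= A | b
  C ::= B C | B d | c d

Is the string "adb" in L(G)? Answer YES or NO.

Convert to CNF:
  S -> T0 T1 | T0 T3 | T1 C | T3 B
  A -> T0 T1
  B -> T0 T1 | b
  C -> B C | B T0 | T2 T0
  T0 -> d
  T1 -> b
  T2 -> c
  T3 -> a

CYK fill:
  T[0,0] 'a' = {T3}  orig:{}
  T[1,1] 'd' = {T0}  orig:{}
  T[2,2] 'b' = {B,T1}  orig:{B}
  T[0,1] 'ad' = ∅
  T[1,2] 'db' = {A,B,S}
  T[0,2] 'adb' = {S}

S ∈ T[0,2] ⇒ YES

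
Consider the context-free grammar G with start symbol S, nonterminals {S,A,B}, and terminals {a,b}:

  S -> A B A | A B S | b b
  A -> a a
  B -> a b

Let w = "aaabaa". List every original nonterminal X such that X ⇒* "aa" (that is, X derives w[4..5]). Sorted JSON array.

Convert to CNF:
  S -> A X2 | A X3 | T1 T1
  A -> T0 T0
  B -> T0 T1
  T0 -> a
  T1 -> b
  X2 -> B A
  X3 -> B S

CYK fill (cells [i..j] with 4 ≤ i ≤ j ≤ 5 only):
  T[4,4] 'a' = {T0}  orig:{}
  T[5,5] 'a' = {T0}  orig:{}
  T[4,5] 'aa' = {A}

Original NTs in T[4,5] deriving "aa": ["A"]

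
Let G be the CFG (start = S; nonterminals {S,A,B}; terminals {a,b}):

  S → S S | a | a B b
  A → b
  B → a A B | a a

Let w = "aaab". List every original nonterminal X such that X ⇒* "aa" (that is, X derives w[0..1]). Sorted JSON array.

Convert to CNF:
  S -> S S | T0 X3 | a
  A -> b
  B -> T0 T0 | T0 X2
  T0 -> a
  T1 -> b
  X2 -> A B
  X3 -> B T1

Fill CYK table bottom-up, restricted to cells inside w[0..1]:
  T[0,0] 'a' = {S,T0}  orig:{S}
  T[1,1] 'a' = {S,T0}  orig:{S}
  T[0,1] 'aa' = {B,S}

Original NTs in T[0,1] deriving "aa": ["B", "S"]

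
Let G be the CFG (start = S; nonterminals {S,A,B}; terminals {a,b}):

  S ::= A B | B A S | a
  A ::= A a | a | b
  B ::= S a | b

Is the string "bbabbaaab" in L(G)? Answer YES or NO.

Convert to CNF:
  S -> A B | B X1 | a
  A -> A T0 | a | b
  B -> S T0 | b
  T0 -> a
  X1 -> A S

CYK table (by increasing span):
  cell(0,0) b: {A,B}
  cell(1,1) b: {A,B}
  cell(2,2) a: {A,S,T0}  orig:{A,S}
  cell(3,3) b: {A,B}
  cell(4,4) b: {A,B}
  cell(5,5) a: {A,S,T0}  orig:{A,S}
  cell(6,6) a: {A,S,T0}  orig:{A,S}
  cell(7,7) a: {A,S,T0}  orig:{A,S}
  cell(8,8) b: {A,B}
  cell(0,1) bb: {S}
  cell(1,2) ba: {A,X1}  orig:{A}
  cell(2,3) ab: {S}
  cell(3,4) bb: {S}
  cell(4,5) ba: {A,X1}  orig:{A}
  cell(5,6) aa: {A,B,X1}  orig:{A,B}
  cell(6,7) aa: {A,B,X1}  orig:{A,B}
  cell(7,8) ab: {S}
  cell(0,2) bba: {B,S}
  cell(1,3) bab: {S,X1}  orig:{S}
  cell(2,4) abb: {X1}  orig:{}
  cell(3,5) bba: {B,S}
  cell(4,6) baa: {A,S,X1}  orig:{A,S}
  cell(5,7) aaa: {A,S,X1}  orig:{A,S}
  cell(6,8) aab: {S,X1}  orig:{S}
  cell(0,3) bbab: {S,X1}  orig:{S}
  cell(1,4) babb: {S,X1}  orig:{S}
  cell(2,5) abba: {S,X1}  orig:{S}
  cell(3,6) bbaa: {B,S,X1}  orig:{B,S}
  cell(4,7) baaa: {A,B,S,X1}  orig:{A,B,S}
  cell(5,8) aaab: {S,X1}  orig:{S}
  cell(0,4) bbabb: {S,X1}  orig:{S}
  cell(1,5) babba: {B,S,X1}  orig:{B,S}
  cell(2,6) abbaa: {B,S,X1}  orig:{B,S}
  cell(3,7) bbaaa: {B,S,X1}  orig:{B,S}
  cell(4,8) baaab: {S,X1}  orig:{S}
  cell(0,5) bbabba: {B,S,X1}  orig:{B,S}
  cell(1,6) babbaa: {B,S,X1}  orig:{B,S}
  cell(2,7) abbaaa: {B,S,X1}  orig:{B,S}
  cell(3,8) bbaaab: {S,X1}  orig:{S}
  cell(0,6) bbabbaa: {B,S,X1}  orig:{B,S}
  cell(1,7) babbaaa: {B,S,X1}  orig:{B,S}
  cell(2,8) abbaaab: {X1}  orig:{}
  cell(0,7) bbabbaaa: {B,S,X1}  orig:{B,S}
  cell(1,8) babbaaab: {S,X1}  orig:{S}
  cell(0,8) bbabbaaab: {S,X1}  orig:{S}

S ∈ T[0,8] ⇒ YES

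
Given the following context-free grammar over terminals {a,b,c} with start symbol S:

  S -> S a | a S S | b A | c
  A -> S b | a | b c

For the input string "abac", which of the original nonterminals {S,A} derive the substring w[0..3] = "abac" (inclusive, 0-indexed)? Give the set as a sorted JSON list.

Convert to CNF:
  S -> S T2 | T0 A | T2 X3 | c
  A -> S T0 | T0 T1 | a
  T0 -> b
  T1 -> c
  T2 -> a
  X3 -> S S

CYK table (by increasing span), restricted to cells inside w[0..3]:
  cell(0,0) a: {A,T2}  orig:{A}
  cell(1,1) b: {T0}  orig:{}
  cell(2,2) a: {A,T2}  orig:{A}
  cell(3,3) c: {S,T1}  orig:{S}
  cell(0,1) ab: ∅
  cell(1,2) ba: {S}
  cell(2,3) ac: ∅
  cell(0,2) aba: ∅
  cell(1,3) bac: {X3}  orig:{}
  cell(0,3) abac: {S}

Original NTs in T[0,3] deriving "abac": ["S"]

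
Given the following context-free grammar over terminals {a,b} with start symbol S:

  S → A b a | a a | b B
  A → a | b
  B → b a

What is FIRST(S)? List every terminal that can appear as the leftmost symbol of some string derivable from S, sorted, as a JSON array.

Compute FIRST by fixpoint:
pass 1:
  A via A→a: +{a}
  A via A→b: +{b}
  B via B→b a: +{b}
  S via S→A b a: +{a,b}
  FIRST[S]={a,b}  FIRST[A]={a,b}  FIRST[B]={b}
pass 2: — fixpoint
  FIRST[S]={a,b}  FIRST[A]={a,b}  FIRST[B]={b}

FIRST(S) = ["a", "b"]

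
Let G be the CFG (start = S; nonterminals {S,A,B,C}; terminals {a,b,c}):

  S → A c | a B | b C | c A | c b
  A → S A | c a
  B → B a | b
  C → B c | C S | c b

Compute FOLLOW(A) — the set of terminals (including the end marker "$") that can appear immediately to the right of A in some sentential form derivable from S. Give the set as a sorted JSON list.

FIRST sets, iterate to fixpoint:
pass 1:
  A via A→c a: +{c}
  B via B→b: +{b}
  C via C→B c: +{b}
  C via C→c b: +{c}
  S via S→A c: +{c}
  S via S→a B: +{a}
  S via S→b C: +{b}
  FIRST[S]={a,b,c}  FIRST[A]={c}  FIRST[B]={b}  FIRST[C]={b,c}
pass 2:
  A via A→S A: +{a,b}
  FIRST[S]={a,b,c}  FIRST[A]={a,b,c}  FIRST[B]={b}  FIRST[C]={b,c}
pass 3: done
  FIRST[S]={a,b,c}  FIRST[A]={a,b,c}  FIRST[B]={b}  FIRST[C]={b,c}

FOLLOW sets:
seed FOLLOW(S) with $
pass 1:
  A→S A: FOLLOW(S) ⊇ FIRST(A) = {a,b,c}; new: +{a,b,c}
  B→B a: FOLLOW(B) ⊇ FIRST(a) = {a}; new: +{a}
  C→B c: FOLLOW(B) ⊇ FIRST(c) = {c}; new: +{c}
  C→C S: FOLLOW(C) ⊇ FIRST(S) = {a,b,c}; new: +{a,b,c}
  S→A c: FOLLOW(A) ⊇ FIRST(c) = {c}; new: +{c}
  S→a B: FOLLOW(B) ⊇ FOLLOW(S) ⊇ {$,a,b,c}; new: +{$,b}
  S→b C: FOLLOW(C) ⊇ FOLLOW(S) ⊇ {$,a,b,c}; new: +{$}
  S→c A: FOLLOW(A) ⊇ FOLLOW(S) ⊇ {$,a,b,c}; new: +{$,a,b}
  FOLLOW(S)={$,a,b,c}  FOLLOW(A)={$,a,b,c}  FOLLOW(B)={$,a,b,c}  FOLLOW(C)={$,a,b,c}
pass 2: done
  FOLLOW(S)={$,a,b,c}  FOLLOW(A)={$,a,b,c}  FOLLOW(B)={$,a,b,c}  FOLLOW(C)={$,a,b,c}

FOLLOW(A) = ["$", "a", "b", "c"]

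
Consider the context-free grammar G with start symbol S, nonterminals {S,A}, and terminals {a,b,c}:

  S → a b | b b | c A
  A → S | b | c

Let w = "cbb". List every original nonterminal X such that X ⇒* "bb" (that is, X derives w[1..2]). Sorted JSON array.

Convert to CNF:
  S -> T0 T1 | T1 T1 | T2 A
  A -> T0 T1 | T1 T1 | T2 A | b | c
  T0 -> a
  T1 -> b
  T2 -> c

Fill CYK table bottom-up (cells [i..j] with 1 ≤ i ≤ j ≤ 2 only):
  cell(1,1) b: {A,T1}  orig:{A}
  cell(2,2) b: {A,T1}  orig:{A}
  cell(1,2) bb: {A,S}

Original NTs in T[1,2] deriving "bb": ["A", "S"]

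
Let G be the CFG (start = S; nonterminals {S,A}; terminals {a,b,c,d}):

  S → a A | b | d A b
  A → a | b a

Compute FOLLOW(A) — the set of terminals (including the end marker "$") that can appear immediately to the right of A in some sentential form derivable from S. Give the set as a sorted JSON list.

FIRST iteration:
round 1:
  A via A→a: +{a}
  A via A→b a: +{b}
  S via S→a A: +{a}
  S via S→b: +{b}
  S via S→d A b: +{d}
  FIRST(S)={a,b,d}  FIRST(A)={a,b}
round 2: (no change)
  FIRST(S)={a,b,d}  FIRST(A)={a,b}

Compute FOLLOW by fixpoint:
initialize: $ ∈ FOLLOW(S)
round 1:
  S→a A: FOLLOW(A) ⊇ FOLLOW(S) ⊇ {$}; new: +{$}
  S→d A b: FOLLOW(A) ⊇ FIRST(b) = {b}; new: +{b}
  FOLLOW(S)={$}  FOLLOW(A)={$,b}
round 2: (stable)
  FOLLOW(S)={$}  FOLLOW(A)={$,b}

FOLLOW(A) = ["$", "b"]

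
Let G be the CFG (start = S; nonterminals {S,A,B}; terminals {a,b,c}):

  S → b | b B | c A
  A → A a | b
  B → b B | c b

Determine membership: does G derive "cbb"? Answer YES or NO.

Convert to CNF:
  S -> T1 B | T2 A | b
  A -> A T0 | b
  B -> T1 B | T2 T1
  T0 -> a
  T1 -> b
  T2 -> c

CYK fill:
  cell(0,0) c: {T2}  orig:{}
  cell(1,1) b: {A,S,T1}  orig:{A,S}
  cell(2,2) b: {A,S,T1}  orig:{A,S}
  cell(0,1) cb: {B,S}
  cell(1,2) bb: ∅
  cell(0,2) cbb: ∅

S ∉ T[0,2] ⇒ NO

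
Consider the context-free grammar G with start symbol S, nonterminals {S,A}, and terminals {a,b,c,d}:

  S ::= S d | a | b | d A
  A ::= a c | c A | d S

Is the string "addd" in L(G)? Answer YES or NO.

CNF form of G:
  S -> S T2 | T2 A | a | b
  A -> T0 T1 | T1 A | T2 S
  T0 -> a
  T1 -> c
  T2 -> d

CYK fill:
  [0..0]={S,T0}  "a"  orig:{S}
  [1..1]={T2}  "d"  orig:{}
  [2..2]={T2}  "d"  orig:{}
  [3..3]={T2}  "d"  orig:{}
  [0..1]={S}  "ad"
  [1..2]=∅  "dd"
  [2..3]=∅  "dd"
  [0..2]={S}  "add"
  [1..3]=∅  "ddd"
  [0..3]={S}  "addd"

S ∈ T[0,3] ⇒ YES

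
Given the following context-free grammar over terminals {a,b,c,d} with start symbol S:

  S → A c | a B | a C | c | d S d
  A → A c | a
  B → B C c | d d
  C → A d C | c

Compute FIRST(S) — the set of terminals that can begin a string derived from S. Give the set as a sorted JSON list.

Compute FIRST by fixpoint:
round 1:
  A via A→a: +{a}
  B via B→d d: +{d}
  C via C→A d C: +{a}
  C via C→c: +{c}
  S via S→A c: +{a}
  S via S→c: +{c}
  S via S→d S d: +{d}
  FIRST(S)={a,c,d}  FIRST(A)={a}  FIRST(B)={d}  FIRST(C)={a,c}
round 2: done
  FIRST(S)={a,c,d}  FIRST(A)={a}  FIRST(B)={d}  FIRST(C)={a,c}

FIRST(S) = ["a", "c", "d"]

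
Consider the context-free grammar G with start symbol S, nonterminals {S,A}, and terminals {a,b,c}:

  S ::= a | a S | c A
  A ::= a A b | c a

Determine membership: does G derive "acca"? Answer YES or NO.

CNF form of G:
  S -> T0 S | T2 A | a
  A -> T0 X3 | T2 T0
  T0 -> a
  T1 -> b
  T2 -> c
  X3 -> A T1

Fill CYK table bottom-up:
  T[0,0] 'a' = {S,T0}  orig:{S}
  T[1,1] 'c' = {T2}  orig:{}
  T[2,2] 'c' = {T2}  orig:{}
  T[3,3] 'a' = {S,T0}  orig:{S}
  T[0,1] 'ac' = ∅
  T[1,2] 'cc' = ∅
  T[2,3] 'ca' = {A}
  T[0,2] 'acc' = ∅
  T[1,3] 'cca' = {S}
  T[0,3] 'acca' = {S}

S ∈ T[0,3] ⇒ YES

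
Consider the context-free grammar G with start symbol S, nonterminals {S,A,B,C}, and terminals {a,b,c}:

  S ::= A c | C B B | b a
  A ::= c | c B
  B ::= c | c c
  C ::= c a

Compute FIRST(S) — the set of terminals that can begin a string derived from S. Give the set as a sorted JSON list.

FIRST iteration:
[1]
  A via A→c: +{c}
  B via B→c: +{c}
  C via C→c a: +{c}
  S via S→A c: +{c}
  S via S→b a: +{b}
  S: {b,c}  A: {c}  B: {c}  C: {c}
[2] — fixpoint
  S: {b,c}  A: {c}  B: {c}  C: {c}

FIRST(S) = ["b", "c"]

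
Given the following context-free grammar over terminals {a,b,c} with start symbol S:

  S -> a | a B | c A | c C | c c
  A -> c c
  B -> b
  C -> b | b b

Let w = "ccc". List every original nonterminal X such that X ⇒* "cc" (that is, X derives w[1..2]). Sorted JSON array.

CNF form of G:
  S -> T0 A | T0 C | T0 T0 | T2 B | a
  A -> T0 T0
  B -> b
  C -> T1 T1 | b
  T0 -> c
  T1 -> b
  T2 -> a

CYK fill, restricted to cells inside w[1..2]:
  T[1,1] 'c' = {T0}  orig:{}
  T[2,2] 'c' = {T0}  orig:{}
  T[1,2] 'cc' = {A,S}

Original NTs in T[1,2] deriving "cc": ["A", "S"]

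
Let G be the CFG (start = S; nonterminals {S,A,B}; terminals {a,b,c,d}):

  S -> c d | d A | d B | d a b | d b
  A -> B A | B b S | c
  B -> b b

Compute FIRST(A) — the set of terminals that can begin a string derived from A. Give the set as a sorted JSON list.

FIRST iteration:
iter 1:
  A via A→c: +{c}
  B via B→b b: +{b}
  S via S→c d: +{c}
  S via S→d A: +{d}
  FIRST(S)={c,d}  FIRST(A)={c}  FIRST(B)={b}
iter 2:
  A via A→B A: +{b}
  FIRST(S)={c,d}  FIRST(A)={b,c}  FIRST(B)={b}
iter 3: (no change)
  FIRST(S)={c,d}  FIRST(A)={b,c}  FIRST(B)={b}

FIRST(A) = ["b", "c"]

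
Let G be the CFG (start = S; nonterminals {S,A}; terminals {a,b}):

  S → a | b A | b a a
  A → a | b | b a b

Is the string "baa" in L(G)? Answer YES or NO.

Convert to CNF:
  S -> T0 A | T0 X3 | a
  A -> T0 X2 | a | b
  T0 -> b
  T1 -> a
  X2 -> T1 T0
  X3 -> T1 T1

CYK table (by increasing span):
  cell(0,0) b: {A,T0}  orig:{A}
  cell(1,1) a: {A,S,T1}  orig:{A,S}
  cell(2,2) a: {A,S,T1}  orig:{A,S}
  cell(0,1) ba: {S}
  cell(1,2) aa: {X3}  orig:{}
  cell(0,2) baa: {S}

S ∈ T[0,2] ⇒ YES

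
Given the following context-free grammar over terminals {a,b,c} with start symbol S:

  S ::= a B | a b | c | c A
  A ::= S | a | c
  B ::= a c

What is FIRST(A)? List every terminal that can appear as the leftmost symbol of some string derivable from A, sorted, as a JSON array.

FIRST iteration:
pass 1:
  A via A→a: +{a}
  A via A→c: +{c}
  B via B→a c: +{a}
  S via S→a B: +{a}
  S via S→c: +{c}
  FIRST[S]={a,c}  FIRST[A]={a,c}  FIRST[B]={a}
pass 2: done
  FIRST[S]={a,c}  FIRST[A]={a,c}  FIRST[B]={a}

FIRST(A) = ["a", "c"]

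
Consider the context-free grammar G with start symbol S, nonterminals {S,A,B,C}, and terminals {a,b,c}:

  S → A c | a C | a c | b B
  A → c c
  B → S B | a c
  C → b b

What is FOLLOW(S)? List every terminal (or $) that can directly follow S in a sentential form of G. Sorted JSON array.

FIRST sets, iterate to fixpoint:
pass 1:
  A via A→c c: +{c}
  B via B→a c: +{a}
  C via C→b b: +{b}
  S via S→A c: +{c}
  S via S→a C: +{a}
  S via S→b B: +{b}
  FIRST[S]={a,b,c}  FIRST[A]={c}  FIRST[B]={a}  FIRST[C]={b}
pass 2:
  B via B→S B: +{b,c}
  FIRST[S]={a,b,c}  FIRST[A]={c}  FIRST[B]={a,b,c}  FIRST[C]={b}
pass 3: — fixpoint
  FIRST[S]={a,b,c}  FIRST[A]={c}  FIRST[B]={a,b,c}  FIRST[C]={b}

Compute FOLLOW by fixpoint:
seed FOLLOW(S) with $
pass 1:
  B→S B: FOLLOW(S) ⊇ FIRST(B) = {a,b,c}; new: +{a,b,c}
  S→A c: FOLLOW(A) ⊇ FIRST(c) = {c}; new: +{c}
  S→a C: FOLLOW(C) ⊇ FOLLOW(S) ⊇ {$,a,b,c}; new: +{$,a,b,c}
  S→b B: FOLLOW(B) ⊇ FOLLOW(S) ⊇ {$,a,b,c}; new: +{$,a,b,c}
  FOLLOW(S)={$,a,b,c}  FOLLOW(A)={c}  FOLLOW(B)={$,a,b,c}  FOLLOW(C)={$,a,b,c}
pass 2: done
  FOLLOW(S)={$,a,b,c}  FOLLOW(A)={c}  FOLLOW(B)={$,a,b,c}  FOLLOW(C)={$,a,b,c}

FOLLOW(S) = ["$", "a", "b", "c"]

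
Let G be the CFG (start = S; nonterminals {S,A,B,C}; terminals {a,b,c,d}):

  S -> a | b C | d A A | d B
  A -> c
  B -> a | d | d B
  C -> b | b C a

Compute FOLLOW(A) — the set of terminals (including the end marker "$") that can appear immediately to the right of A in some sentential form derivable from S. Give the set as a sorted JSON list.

FIRST iteration:
round 1:
  A via A→c: +{c}
  B via B→a: +{a}
  B via B→d: +{d}
  C via C→b: +{b}
  S via S→a: +{a}
  S via S→b C: +{b}
  S via S→d A A: +{d}
  S: {a,b,d}  A: {c}  B: {a,d}  C: {b}
round 2: — fixpoint
  S: {a,b,d}  A: {c}  B: {a,d}  C: {b}

Compute FOLLOW by fixpoint:
seed FOLLOW(S) with $
iter 1:
  C→b C a: FOLLOW(C) ⊇ FIRST(a) = {a}; new: +{a}
  S→b C: FOLLOW(C) ⊇ FOLLOW(S) ⊇ {$}; new: +{$}
  S→d A A: FOLLOW(A) ⊇ FIRST(A) = {c}; new: +{c}
  S→d A A: FOLLOW(A) ⊇ FOLLOW(S) ⊇ {$}; new: +{$}
  S→d B: FOLLOW(B) ⊇ FOLLOW(S) ⊇ {$}; new: +{$}
  FOLLOW(S)={$}  FOLLOW(A)={$,c}  FOLLOW(B)={$}  FOLLOW(C)={$,a}
iter 2: (no change)
  FOLLOW(S)={$}  FOLLOW(A)={$,c}  FOLLOW(B)={$}  FOLLOW(C)={$,a}

FOLLOW(A) = ["$", "c"]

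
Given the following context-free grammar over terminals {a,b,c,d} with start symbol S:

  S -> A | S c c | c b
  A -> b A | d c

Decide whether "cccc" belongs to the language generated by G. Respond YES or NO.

CNF form of G:
  S -> S X3 | T0 A | T1 T2 | T2 T0
  A -> T0 A | T1 T2
  T0 -> b
  T1 -> d
  T2 -> c
  X3 -> T2 T2

CYK fill:
  cell(0,0) c: {T2}  orig:{}
  cell(1,1) c: {T2}  orig:{}
  cell(2,2) c: {T2}  orig:{}
  cell(3,3) c: {T2}  orig:{}
  cell(0,1) cc: {X3}  orig:{}
  cell(1,2) cc: {X3}  orig:{}
  cell(2,3) cc: {X3}  orig:{}
  cell(0,2) ccc: ∅
  cell(1,3) ccc: ∅
  cell(0,3) cccc: ∅

S ∉ T[0,3] ⇒ NO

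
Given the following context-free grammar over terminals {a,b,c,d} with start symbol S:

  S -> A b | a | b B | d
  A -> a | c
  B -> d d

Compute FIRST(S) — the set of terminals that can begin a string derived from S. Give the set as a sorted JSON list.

FIRST iteration:
[1]
  A via A→a: +{a}
  A via A→c: +{c}
  B via B→d d: +{d}
  S via S→A b: +{a,c}
  S via S→b B: +{b}
  S via S→d: +{d}
  S: {a,b,c,d}  A: {a,c}  B: {d}
[2] — fixpoint
  S: {a,b,c,d}  A: {a,c}  B: {d}

FIRST(S) = ["a", "b", "c", "d"]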